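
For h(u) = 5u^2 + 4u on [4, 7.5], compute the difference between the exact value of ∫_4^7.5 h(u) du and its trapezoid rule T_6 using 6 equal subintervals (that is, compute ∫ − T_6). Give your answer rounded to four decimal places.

-0.9925

Exact integral: ∫_4^7.5 h(u) du ≈ 676.958333.
T_6 ≈ 677.950810.
Error ≈ 676.958333 − 677.950810 ≈ -0.9925.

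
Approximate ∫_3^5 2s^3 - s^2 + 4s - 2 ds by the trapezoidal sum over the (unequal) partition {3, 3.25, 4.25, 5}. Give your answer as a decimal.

272.84375

Subinterval widths: 0.25, 1, 0.75.
f(3) = 55, f(3.25) = 69.09375, f(4.25) = 150.46875, f(5) = 243.
On each subinterval the trapezoid contributes (Δs_i/2)·[f(s_{i-1}) + f(s_i)].
Sum = 272.84375.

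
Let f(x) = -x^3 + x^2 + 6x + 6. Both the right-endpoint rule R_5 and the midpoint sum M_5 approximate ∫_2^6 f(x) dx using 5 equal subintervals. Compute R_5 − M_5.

R_5 = -196.16.
M_5 = -128.32.
R_5 − M_5 = -67.84.

-67.84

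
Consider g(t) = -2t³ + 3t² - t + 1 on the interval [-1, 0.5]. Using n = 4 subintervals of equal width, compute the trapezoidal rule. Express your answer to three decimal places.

3.627

Δt = (0.5 − (-1))/4 = 0.375.
g(-1) = 7, g(-0.625) = 3.28515625, g(-0.25) = 1.46875, g(0.125) = 0.91796875, g(0.5) = 1.
T_4 = (Δt/2)·[g(t_0) + 2g(t_1) + 2g(t_2) + 2g(t_3) + g(t_4)].
Sum ≈ 3.627.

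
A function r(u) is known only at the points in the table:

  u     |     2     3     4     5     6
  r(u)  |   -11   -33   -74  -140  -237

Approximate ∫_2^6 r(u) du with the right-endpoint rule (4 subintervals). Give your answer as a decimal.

-484

Δu = 1.
Sum = 1·[(-33) + (-74) + (-140) + (-237)] = -484.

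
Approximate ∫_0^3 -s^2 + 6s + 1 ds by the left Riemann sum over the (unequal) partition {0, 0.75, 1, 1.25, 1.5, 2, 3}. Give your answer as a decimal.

18.09375

Subinterval widths: 0.75, 0.25, 0.25, 0.25, 0.5, 1.
Left endpoints: 0, 0.75, 1, 1.25, 1.5, 2.
f(0) = 1, f(0.75) = 4.9375, f(1) = 6, f(1.25) = 6.9375, f(1.5) = 7.75, f(2) = 9.
Sum = Σ Δs_i · f(s_i).
Sum = 18.09375.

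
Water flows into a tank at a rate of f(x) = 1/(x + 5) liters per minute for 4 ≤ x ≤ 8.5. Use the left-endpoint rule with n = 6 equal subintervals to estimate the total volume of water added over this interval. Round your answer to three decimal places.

0.420

Δx = (8.5 − 4)/6 = 0.75.
Left endpoints: 4, 4.75, 5.5, 6.25, 7, 7.75.
f(4) = 1/9, f(4.75) = 4/39, f(5.5) = 2/21, f(6.25) = 4/45, f(7) = 1/12, f(7.75) = 4/51.
Sum = Δx · [f(4) + f(4.75) + f(5.5) + ...].
Sum ≈ 0.420.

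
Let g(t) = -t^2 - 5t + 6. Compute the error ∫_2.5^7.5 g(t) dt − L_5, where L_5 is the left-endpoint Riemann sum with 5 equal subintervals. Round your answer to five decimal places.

Exact integral: ∫_2.5^7.5 g(t) dt ≈ -230.4166667.
L_5 = -193.75.
Error ≈ -230.4166667 − (-193.75) ≈ -36.66667.

-36.66667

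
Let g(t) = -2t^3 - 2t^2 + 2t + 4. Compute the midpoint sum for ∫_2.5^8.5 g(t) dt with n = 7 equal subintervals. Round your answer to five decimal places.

Δt = (8.5 − 2.5)/7 = 6/7.
Midpoints: 41/14, 53/14, 65/14, 5.5, 89/14, 101/14, 113/14.
g(41/14) = -78931/1372, g(53/14) = -172327/1372, g(65/14) = -315547/1372, g(5.5) = -378.25, g(89/14) = -792931/1372, g(101/14) = -1147831/1372, g(113/14) = -1594027/1372.
Sum = Δt · [g(41/14) + g(53/14) + g(65/14) + ...].
Sum ≈ -2886.64286.

-2886.64286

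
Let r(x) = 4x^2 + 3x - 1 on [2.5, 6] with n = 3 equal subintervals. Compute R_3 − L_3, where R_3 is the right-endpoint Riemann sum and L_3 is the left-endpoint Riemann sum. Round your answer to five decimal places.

151.08333

R_3 ≈ 387.0092593.
L_3 ≈ 235.9259259.
R_3 − L_3 ≈ 151.08333.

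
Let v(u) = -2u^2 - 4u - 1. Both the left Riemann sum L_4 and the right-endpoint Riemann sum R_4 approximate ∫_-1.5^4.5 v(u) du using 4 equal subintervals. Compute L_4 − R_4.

L_4 = -64.5.
R_4 = -154.5.
L_4 − R_4 = 90.

90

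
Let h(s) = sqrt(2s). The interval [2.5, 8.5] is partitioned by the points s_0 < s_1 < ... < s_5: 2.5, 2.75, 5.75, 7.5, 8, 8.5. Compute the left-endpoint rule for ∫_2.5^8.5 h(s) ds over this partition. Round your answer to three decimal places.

17.466

Subinterval widths: 0.25, 3, 1.75, 0.5, 0.5.
Left endpoints: 2.5, 2.75, 5.75, 7.5, 8.
h(2.5) ≈ 2.236, h(2.75) ≈ 2.345, h(5.75) ≈ 3.391, h(7.5) ≈ 3.873, h(8) ≈ 4.000.
Sum = Σ Δs_i · h(s_i).
Sum ≈ 17.466.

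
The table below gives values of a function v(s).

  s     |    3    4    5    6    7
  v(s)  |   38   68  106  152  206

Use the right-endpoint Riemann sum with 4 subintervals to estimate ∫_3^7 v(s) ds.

532

Δs = 1.
Sum = 1·[68 + 106 + 152 + 206] = 532.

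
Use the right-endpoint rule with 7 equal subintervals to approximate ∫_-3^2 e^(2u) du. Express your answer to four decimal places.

51.2882

Δu = (2 − (-3))/7 = 5/7.
Right endpoints: -16/7, -11/7, -6/7, -1/7, 4/7, 9/7, 2.
f(-16/7) ≈ 0.0103, f(-11/7) ≈ 0.0432, f(-6/7) ≈ 0.1801, f(-1/7) ≈ 0.7515, f(4/7) ≈ 3.1357, f(9/7) ≈ 13.0845, f(2) ≈ 54.5982.
Sum = Δu · [f(-16/7) + f(-11/7) + f(-6/7) + ...].
Sum ≈ 51.2882.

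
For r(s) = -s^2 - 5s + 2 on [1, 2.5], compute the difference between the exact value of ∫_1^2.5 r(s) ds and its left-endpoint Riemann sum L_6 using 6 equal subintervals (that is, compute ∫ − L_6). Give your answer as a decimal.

Exact integral: ∫_1^2.5 r(s) ds = -15.
L_6 = -13.421875.
Error = -15 − (-13.421875) = -1.578125.

-1.578125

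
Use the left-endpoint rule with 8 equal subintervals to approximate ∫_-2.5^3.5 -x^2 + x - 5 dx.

-47.0625

Δx = (3.5 − (-2.5))/8 = 0.75.
Left endpoints: -2.5, -1.75, -1, -0.25, 0.5, 1.25, 2, 2.75.
f(-2.5) = -13.75, f(-1.75) = -9.8125, f(-1) = -7, f(-0.25) = -5.3125, f(0.5) = -4.75, f(1.25) = -5.3125, f(2) = -7, f(2.75) = -9.8125.
Sum = Δx · [f(-2.5) + f(-1.75) + f(-1) + ...].
Sum = -47.0625.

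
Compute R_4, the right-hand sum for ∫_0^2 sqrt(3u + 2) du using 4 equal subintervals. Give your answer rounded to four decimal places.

Δu = (2 − 0)/4 = 0.5.
Right endpoints: 0.5, 1, 1.5, 2.
f(0.5) ≈ 1.8708, f(1) ≈ 2.2361, f(1.5) ≈ 2.5495, f(2) ≈ 2.8284.
Sum = Δu · [f(0.5) + f(1) + f(1.5) + f(2)].
Sum ≈ 4.7424.

4.7424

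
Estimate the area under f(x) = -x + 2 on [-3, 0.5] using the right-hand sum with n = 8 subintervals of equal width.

Δx = (0.5 − (-3))/8 = 0.4375.
Right endpoints: -2.5625, -2.125, -1.6875, -1.25, -0.8125, -0.375, 0.0625, 0.5.
f(-2.5625) = 4.5625, f(-2.125) = 4.125, f(-1.6875) = 3.6875, f(-1.25) = 3.25, f(-0.8125) = 2.8125, f(-0.375) = 2.375, f(0.0625) = 1.9375, f(0.5) = 1.5.
Sum = Δx · [f(-2.5625) + f(-2.125) + f(-1.6875) + ...].
Sum = 10.609375.

10.609375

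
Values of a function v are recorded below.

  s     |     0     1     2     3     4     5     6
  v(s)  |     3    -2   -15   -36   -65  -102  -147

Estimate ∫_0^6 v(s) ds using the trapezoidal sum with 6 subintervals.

Δs = 1.
T_6 = (1/2)·[3 + 2·(-2) + 2·(-15) + 2·(-36) + 2·(-65) + 2·(-102) + (-147)] = -292.

-292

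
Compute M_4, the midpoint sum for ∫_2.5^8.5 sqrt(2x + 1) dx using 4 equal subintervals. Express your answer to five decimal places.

20.57286

Δx = (8.5 − 2.5)/4 = 1.5.
Midpoints: 3.25, 4.75, 6.25, 7.75.
f(3.25) ≈ 2.73861, f(4.75) ≈ 3.24037, f(6.25) ≈ 3.67423, f(7.75) ≈ 4.06202.
Sum = Δx · [f(3.25) + f(4.75) + f(6.25) + f(7.75)].
Sum ≈ 20.57286.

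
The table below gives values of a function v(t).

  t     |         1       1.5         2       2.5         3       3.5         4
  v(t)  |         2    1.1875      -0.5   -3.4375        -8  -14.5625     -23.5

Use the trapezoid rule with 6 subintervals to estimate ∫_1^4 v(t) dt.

Δt = 0.5.
T_6 = (0.5/2)·[2 + 2·1.1875 + 2·(-0.5) + 2·(-3.4375) + 2·(-8) + 2·(-14.5625) + (-23.5)] = -18.03125.

-18.03125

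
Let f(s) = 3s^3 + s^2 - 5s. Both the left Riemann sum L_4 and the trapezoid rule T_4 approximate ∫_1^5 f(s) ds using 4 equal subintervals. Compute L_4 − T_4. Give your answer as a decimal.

-188

L_4 = 280.
T_4 = 468.
L_4 − T_4 = -188.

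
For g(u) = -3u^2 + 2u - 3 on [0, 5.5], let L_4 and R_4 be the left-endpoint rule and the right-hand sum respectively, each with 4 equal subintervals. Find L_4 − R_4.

109.65625

L_4 = -102.99609375.
R_4 = -212.65234375.
L_4 − R_4 = 109.65625.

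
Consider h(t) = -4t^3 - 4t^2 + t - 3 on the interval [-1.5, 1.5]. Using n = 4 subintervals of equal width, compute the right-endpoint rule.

-28.125

Δt = (1.5 − (-1.5))/4 = 0.75.
Right endpoints: -0.75, 0, 0.75, 1.5.
h(-0.75) = -4.3125, h(0) = -3, h(0.75) = -6.1875, h(1.5) = -24.
Sum = Δt · [h(-0.75) + h(0) + h(0.75) + h(1.5)].
Sum = -28.125.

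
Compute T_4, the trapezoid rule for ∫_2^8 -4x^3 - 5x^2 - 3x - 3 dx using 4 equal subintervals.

-5174.25

Δx = (8 − 2)/4 = 1.5.
f(2) = -61, f(3.5) = -246.25, f(5) = -643, f(6.5) = -1332.25, f(8) = -2395.
T_4 = (Δx/2)·[f(x_0) + 2f(x_1) + 2f(x_2) + 2f(x_3) + f(x_4)].
Sum = -5174.25.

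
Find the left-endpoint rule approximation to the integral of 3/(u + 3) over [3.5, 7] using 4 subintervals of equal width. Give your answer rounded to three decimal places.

Δu = (7 − 3.5)/4 = 0.875.
Left endpoints: 3.5, 4.375, 5.25, 6.125.
f(3.5) = 6/13, f(4.375) = 24/59, f(5.25) = 4/11, f(6.125) = 24/73.
Sum = Δu · [f(3.5) + f(4.375) + f(5.25) + f(6.125)].
Sum ≈ 1.366.

1.366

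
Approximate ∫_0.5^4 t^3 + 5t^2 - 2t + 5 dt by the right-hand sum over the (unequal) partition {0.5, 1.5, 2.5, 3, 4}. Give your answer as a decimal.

Subinterval widths: 1, 1, 0.5, 1.
Right endpoints: 1.5, 2.5, 3, 4.
f(1.5) = 16.625, f(2.5) = 46.875, f(3) = 71, f(4) = 141.
Sum = Σ Δt_i · f(t_i).
Sum = 240.

240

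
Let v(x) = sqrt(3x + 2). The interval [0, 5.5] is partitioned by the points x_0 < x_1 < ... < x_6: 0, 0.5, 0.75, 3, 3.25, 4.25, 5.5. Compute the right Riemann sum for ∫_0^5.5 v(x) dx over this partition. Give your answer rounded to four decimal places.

Subinterval widths: 0.5, 0.25, 2.25, 0.25, 1, 1.25.
Right endpoints: 0.5, 0.75, 3, 3.25, 4.25, 5.5.
v(0.5) ≈ 1.8708, v(0.75) ≈ 2.0616, v(3) ≈ 3.3166, v(3.25) ≈ 3.4278, v(4.25) ≈ 3.8406, v(5.5) ≈ 4.3012.
Sum = Σ Δx_i · v(x_i).
Sum ≈ 18.9872.

18.9872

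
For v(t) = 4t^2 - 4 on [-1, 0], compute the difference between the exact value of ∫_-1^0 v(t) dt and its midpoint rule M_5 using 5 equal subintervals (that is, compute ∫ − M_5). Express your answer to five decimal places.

0.01333

Exact integral: ∫_-1^0 v(t) dt ≈ -2.6666667.
M_5 = -2.68.
Error ≈ -2.6666667 − (-2.68) ≈ 0.01333.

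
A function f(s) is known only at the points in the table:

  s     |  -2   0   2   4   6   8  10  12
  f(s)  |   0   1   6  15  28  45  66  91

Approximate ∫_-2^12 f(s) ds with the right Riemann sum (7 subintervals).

Δs = 2.
Sum = 2·[1 + 6 + 15 + 28 + 45 + 66 + 91] = 504.

504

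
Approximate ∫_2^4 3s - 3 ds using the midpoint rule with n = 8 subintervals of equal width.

Δs = (4 − 2)/8 = 0.25.
Midpoints: 2.125, 2.375, 2.625, 2.875, 3.125, 3.375, 3.625, 3.875.
f(2.125) = 3.375, f(2.375) = 4.125, f(2.625) = 4.875, f(2.875) = 5.625, f(3.125) = 6.375, f(3.375) = 7.125, f(3.625) = 7.875, f(3.875) = 8.625.
Sum = Δs · [f(2.125) + f(2.375) + f(2.625) + ...].
Sum = 12.

12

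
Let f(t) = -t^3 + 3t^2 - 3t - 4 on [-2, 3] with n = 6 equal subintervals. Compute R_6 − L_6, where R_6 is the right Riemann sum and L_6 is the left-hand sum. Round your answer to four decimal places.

R_6 ≈ -22.465278.
L_6 ≈ 6.701389.
R_6 − L_6 ≈ -29.1667.

-29.1667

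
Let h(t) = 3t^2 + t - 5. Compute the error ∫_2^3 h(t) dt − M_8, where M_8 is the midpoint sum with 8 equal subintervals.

0.00390625

Exact integral: ∫_2^3 h(t) dt = 16.5.
M_8 = 16.49609375.
Error = 16.5 − 16.49609375 = 0.00390625.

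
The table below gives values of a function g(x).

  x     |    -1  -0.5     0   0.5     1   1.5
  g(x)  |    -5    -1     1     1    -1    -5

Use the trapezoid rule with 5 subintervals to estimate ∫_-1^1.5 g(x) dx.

-2.5

Δx = 0.5.
T_5 = (0.5/2)·[(-5) + 2·(-1) + 2·1 + 2·1 + 2·(-1) + (-5)] = -2.5.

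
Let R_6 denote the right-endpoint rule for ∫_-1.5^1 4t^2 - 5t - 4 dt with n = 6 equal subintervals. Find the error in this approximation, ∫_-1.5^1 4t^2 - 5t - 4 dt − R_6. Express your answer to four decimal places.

3.3565

Exact integral: ∫_-1.5^1 f(t) dt ≈ -1.041667.
R_6 ≈ -4.398148.
Error ≈ -1.041667 − (-4.398148) ≈ 3.3565.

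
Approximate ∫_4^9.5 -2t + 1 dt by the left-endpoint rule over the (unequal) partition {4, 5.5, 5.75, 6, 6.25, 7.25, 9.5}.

-60.25

Subinterval widths: 1.5, 0.25, 0.25, 0.25, 1, 2.25.
Left endpoints: 4, 5.5, 5.75, 6, 6.25, 7.25.
f(4) = -7, f(5.5) = -10, f(5.75) = -10.5, f(6) = -11, f(6.25) = -11.5, f(7.25) = -13.5.
Sum = Σ Δt_i · f(t_i).
Sum = -60.25.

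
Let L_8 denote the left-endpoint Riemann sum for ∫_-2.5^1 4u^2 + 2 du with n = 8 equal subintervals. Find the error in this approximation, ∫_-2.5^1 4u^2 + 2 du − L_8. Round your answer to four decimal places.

-5.0404

Exact integral: ∫_-2.5^1 f(u) du ≈ 29.166667.
L_8 = 34.20703125.
Error ≈ 29.166667 − 34.20703125 ≈ -5.0404.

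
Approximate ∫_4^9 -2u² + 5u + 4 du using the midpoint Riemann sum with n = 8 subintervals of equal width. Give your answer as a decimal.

Δu = (9 − 4)/8 = 0.625.
Midpoints: 4.3125, 4.9375, 5.5625, 6.1875, 6.8125, 7.4375, 8.0625, 8.6875.
f(4.3125) = -11.6328125, f(4.9375) = -20.0703125, f(5.5625) = -30.0703125, f(6.1875) = -41.6328125, f(6.8125) = -54.7578125, f(7.4375) = -69.4453125, f(8.0625) = -85.6953125, f(8.6875) = -103.5078125.
Sum = Δu · [f(4.3125) + f(4.9375) + f(5.5625) + ...].
Sum = -260.5078125.

-260.5078125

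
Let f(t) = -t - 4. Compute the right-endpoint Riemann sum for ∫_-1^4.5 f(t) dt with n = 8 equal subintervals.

-33.515625

Δt = (4.5 − (-1))/8 = 0.6875.
Right endpoints: -0.3125, 0.375, 1.0625, 1.75, 2.4375, 3.125, 3.8125, 4.5.
f(-0.3125) = -3.6875, f(0.375) = -4.375, f(1.0625) = -5.0625, f(1.75) = -5.75, f(2.4375) = -6.4375, f(3.125) = -7.125, f(3.8125) = -7.8125, f(4.5) = -8.5.
Sum = Δt · [f(-0.3125) + f(0.375) + f(1.0625) + ...].
Sum = -33.515625.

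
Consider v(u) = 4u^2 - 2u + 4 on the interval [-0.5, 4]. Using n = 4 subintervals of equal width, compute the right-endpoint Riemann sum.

121.921875

Δu = (4 − (-0.5))/4 = 1.125.
Right endpoints: 0.625, 1.75, 2.875, 4.
v(0.625) = 4.3125, v(1.75) = 12.75, v(2.875) = 31.3125, v(4) = 60.
Sum = Δu · [v(0.625) + v(1.75) + v(2.875) + v(4)].
Sum = 121.921875.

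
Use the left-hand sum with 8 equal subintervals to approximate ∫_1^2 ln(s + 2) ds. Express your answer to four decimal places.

1.2313

Δs = (2 − 1)/8 = 0.125.
Left endpoints: 1, 1.125, 1.25, 1.375, 1.5, 1.625, 1.75, 1.875.
f(1) ≈ 1.0986, f(1.125) ≈ 1.1394, f(1.25) ≈ 1.1787, f(1.375) ≈ 1.2164, f(1.5) ≈ 1.2528, f(1.625) ≈ 1.2879, f(1.75) ≈ 1.3218, f(1.875) ≈ 1.3545.
Sum = Δs · [f(1) + f(1.125) + f(1.25) + ...].
Sum ≈ 1.2313.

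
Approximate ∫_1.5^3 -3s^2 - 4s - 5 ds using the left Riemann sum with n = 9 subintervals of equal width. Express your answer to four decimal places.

-42.4583

Δs = (3 − 1.5)/9 = 1/6.
Left endpoints: 1.5, 5/3, 11/6, 2, 13/6, 7/3, 2.5, 8/3, 17/6.
f(1.5) = -17.75, f(5/3) = -20, f(11/6) = -269/12, f(2) = -25, f(13/6) = -27.75, f(7/3) = -92/3, f(2.5) = -33.75, f(8/3) = -37, f(17/6) = -485/12.
Sum = Δs · [f(1.5) + f(5/3) + f(11/6) + ...].
Sum ≈ -42.4583.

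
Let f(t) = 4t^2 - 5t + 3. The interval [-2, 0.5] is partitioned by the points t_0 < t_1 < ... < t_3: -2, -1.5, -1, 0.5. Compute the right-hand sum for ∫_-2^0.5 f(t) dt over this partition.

Subinterval widths: 0.5, 0.5, 1.5.
Right endpoints: -1.5, -1, 0.5.
f(-1.5) = 19.5, f(-1) = 12, f(0.5) = 1.5.
Sum = Σ Δt_i · f(t_i).
Sum = 18.

18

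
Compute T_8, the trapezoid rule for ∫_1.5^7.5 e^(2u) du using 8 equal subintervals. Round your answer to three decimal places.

1930057.474

Δu = (7.5 − 1.5)/8 = 0.75.
f(1.5) ≈ 20.086, f(2.25) ≈ 90.017, f(3) ≈ 403.429, f(3.75) ≈ 1808.042, f(4.5) ≈ 8103.084, f(5.25) ≈ 36315.503, f(6) ≈ 162754.791, f(6.75) ≈ 729416.370, f(7.5) ≈ 3269017.372.
T_8 = (Δu/2)·[f(u_0) + 2f(u_1) + ... + 2f(u_{7}) + f(u_8)].
Sum ≈ 1930057.474.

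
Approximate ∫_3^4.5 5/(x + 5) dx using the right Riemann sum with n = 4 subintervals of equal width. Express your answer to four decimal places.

0.8410

Δx = (4.5 − 3)/4 = 0.375.
Right endpoints: 3.375, 3.75, 4.125, 4.5.
f(3.375) = 40/67, f(3.75) = 4/7, f(4.125) = 40/73, f(4.5) = 10/19.
Sum = Δx · [f(3.375) + f(3.75) + f(4.125) + f(4.5)].
Sum ≈ 0.8410.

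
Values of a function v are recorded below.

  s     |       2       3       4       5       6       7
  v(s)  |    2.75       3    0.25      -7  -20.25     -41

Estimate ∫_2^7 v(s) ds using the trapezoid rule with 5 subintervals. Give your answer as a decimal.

Δs = 1.
T_5 = (1/2)·[2.75 + 2·3 + 2·0.25 + 2·(-7) + 2·(-20.25) + (-41)] = -43.125.

-43.125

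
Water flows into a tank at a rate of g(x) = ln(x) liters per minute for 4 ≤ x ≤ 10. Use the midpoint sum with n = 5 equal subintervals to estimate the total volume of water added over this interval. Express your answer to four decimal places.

Δx = (10 − 4)/5 = 1.2.
Midpoints: 4.6, 5.8, 7, 8.2, 9.4.
g(4.6) ≈ 1.5261, g(5.8) ≈ 1.7579, g(7) ≈ 1.9459, g(8.2) ≈ 2.1041, g(9.4) ≈ 2.2407.
Sum = Δx · [g(4.6) + g(5.8) + g(7) + g(8.2) + g(9.4)].
Sum ≈ 11.4896.

11.4896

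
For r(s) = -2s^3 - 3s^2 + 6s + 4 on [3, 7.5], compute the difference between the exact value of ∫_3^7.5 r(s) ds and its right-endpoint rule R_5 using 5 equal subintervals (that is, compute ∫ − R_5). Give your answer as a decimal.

Exact integral: ∫_3^7.5 r(s) ds = -1776.65625.
R_5 = -2204.64.
Error = -1776.65625 − (-2204.64) = 427.98375.

427.98375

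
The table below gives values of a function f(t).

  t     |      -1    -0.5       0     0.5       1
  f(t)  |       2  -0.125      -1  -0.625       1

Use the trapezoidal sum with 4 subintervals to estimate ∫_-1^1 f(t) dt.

Δt = 0.5.
T_4 = (0.5/2)·[2 + 2·(-0.125) + 2·(-1) + 2·(-0.625) + 1] = -0.125.

-0.125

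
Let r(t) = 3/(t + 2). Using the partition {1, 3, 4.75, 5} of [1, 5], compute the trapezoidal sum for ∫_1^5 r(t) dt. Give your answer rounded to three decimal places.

Subinterval widths: 2, 1.75, 0.25.
r(1) = 1, r(3) = 0.6, r(4.75) = 4/9, r(5) = 3/7.
On each subinterval the trapezoid contributes (Δt_i/2)·[r(t_{i-1}) + r(t_i)].
Sum ≈ 2.623.

2.623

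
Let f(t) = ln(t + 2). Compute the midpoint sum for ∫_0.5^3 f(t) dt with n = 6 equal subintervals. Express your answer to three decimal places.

3.258

Δt = (3 − 0.5)/6 = 5/12.
Midpoints: 17/24, 1.125, 37/24, 47/24, 2.375, 67/24.
f(17/24) ≈ 0.996, f(1.125) ≈ 1.139, f(37/24) ≈ 1.265, f(47/24) ≈ 1.376, f(2.375) ≈ 1.476, f(67/24) ≈ 1.567.
Sum = Δt · [f(17/24) + f(1.125) + f(37/24) + ...].
Sum ≈ 3.258.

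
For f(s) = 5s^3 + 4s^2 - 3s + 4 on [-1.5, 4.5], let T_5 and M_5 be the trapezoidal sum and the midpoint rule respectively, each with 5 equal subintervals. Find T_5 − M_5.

T_5 = 667.41.
M_5 = 610.17.
T_5 − M_5 = 57.24.

57.24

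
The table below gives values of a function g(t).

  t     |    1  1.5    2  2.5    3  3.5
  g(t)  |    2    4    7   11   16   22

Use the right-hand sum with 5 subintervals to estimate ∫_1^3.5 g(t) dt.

Δt = 0.5.
Sum = 0.5·[4 + 7 + 11 + 16 + 22] = 30.

30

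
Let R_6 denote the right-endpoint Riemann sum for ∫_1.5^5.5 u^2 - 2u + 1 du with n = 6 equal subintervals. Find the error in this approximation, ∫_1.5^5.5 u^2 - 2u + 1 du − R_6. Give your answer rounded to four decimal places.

-6.9630

Exact integral: ∫_1.5^5.5 f(u) du ≈ 30.333333.
R_6 ≈ 37.296296.
Error ≈ 30.333333 − 37.296296 ≈ -6.9630.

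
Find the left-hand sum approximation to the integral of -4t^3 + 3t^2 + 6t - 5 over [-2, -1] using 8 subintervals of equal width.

9.9921875

Δt = (-1 − (-2))/8 = 0.125.
Left endpoints: -2, -1.875, -1.75, -1.625, -1.5, -1.375, -1.25, -1.125.
f(-2) = 27, f(-1.875) = 20.6640625, f(-1.75) = 15.125, f(-1.625) = 10.3359375, f(-1.5) = 6.25, f(-1.375) = 2.8203125, f(-1.25) = 0, f(-1.125) = -2.2578125.
Sum = Δt · [f(-2) + f(-1.875) + f(-1.75) + ...].
Sum = 9.9921875.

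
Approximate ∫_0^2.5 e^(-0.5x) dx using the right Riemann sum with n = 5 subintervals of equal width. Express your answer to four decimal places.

1.2560

Δx = (2.5 − 0)/5 = 0.5.
Right endpoints: 0.5, 1, 1.5, 2, 2.5.
f(0.5) ≈ 0.7788, f(1) ≈ 0.6065, f(1.5) ≈ 0.4724, f(2) ≈ 0.3679, f(2.5) ≈ 0.2865.
Sum = Δx · [f(0.5) + f(1) + f(1.5) + f(2) + f(2.5)].
Sum ≈ 1.2560.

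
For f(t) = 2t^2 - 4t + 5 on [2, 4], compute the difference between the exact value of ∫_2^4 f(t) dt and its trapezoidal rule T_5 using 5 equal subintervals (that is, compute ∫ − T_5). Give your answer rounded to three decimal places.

Exact integral: ∫_2^4 f(t) dt ≈ 23.33333.
T_5 = 23.44.
Error ≈ 23.33333 − 23.44 ≈ -0.107.

-0.107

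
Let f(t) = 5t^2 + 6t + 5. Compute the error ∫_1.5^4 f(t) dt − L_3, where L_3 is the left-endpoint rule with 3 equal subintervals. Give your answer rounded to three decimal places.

Exact integral: ∫_1.5^4 f(t) dt ≈ 154.79167.
L_3 ≈ 121.34259.
Error ≈ 154.79167 − 121.34259 ≈ 33.449.

33.449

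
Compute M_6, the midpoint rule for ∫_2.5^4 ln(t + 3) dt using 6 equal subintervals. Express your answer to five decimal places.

Δt = (4 − 2.5)/6 = 0.25.
Midpoints: 2.625, 2.875, 3.125, 3.375, 3.625, 3.875.
f(2.625) ≈ 1.72722, f(2.875) ≈ 1.77071, f(3.125) ≈ 1.81238, f(3.375) ≈ 1.85238, f(3.625) ≈ 1.89085, f(3.875) ≈ 1.92789.
Sum = Δt · [f(2.625) + f(2.875) + f(3.125) + ...].
Sum ≈ 2.74536.

2.74536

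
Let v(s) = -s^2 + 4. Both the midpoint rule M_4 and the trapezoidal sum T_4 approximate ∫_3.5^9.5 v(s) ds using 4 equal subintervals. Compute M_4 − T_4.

3.375

M_4 = -246.375.
T_4 = -249.75.
M_4 − T_4 = 3.375.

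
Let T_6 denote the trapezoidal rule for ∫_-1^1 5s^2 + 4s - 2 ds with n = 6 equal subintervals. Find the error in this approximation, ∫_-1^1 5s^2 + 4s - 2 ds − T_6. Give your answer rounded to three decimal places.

Exact integral: ∫_-1^1 f(s) ds ≈ -0.66667.
T_6 ≈ -0.48148.
Error ≈ -0.66667 − (-0.48148) ≈ -0.185.

-0.185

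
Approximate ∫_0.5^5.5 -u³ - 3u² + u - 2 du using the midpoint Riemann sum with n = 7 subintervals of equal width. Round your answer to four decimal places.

Δu = (5.5 − 0.5)/7 = 5/7.
Midpoints: 6/7, 11/7, 16/7, 3, 26/7, 31/7, 36/7.
f(6/7) = -1364/343, f(11/7) = -4019/343, f(16/7) = -9374/343, f(3) = -53, f(26/7) = -31184/343, f(31/7) = -49139/343, f(36/7) = -72794/343.
Sum = Δu · [f(6/7) + f(11/7) + f(16/7) + ...].
Sum ≈ -387.4490.

-387.4490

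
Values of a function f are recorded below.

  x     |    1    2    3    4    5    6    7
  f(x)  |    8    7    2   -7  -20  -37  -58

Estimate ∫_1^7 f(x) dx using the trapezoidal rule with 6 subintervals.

-80

Δx = 1.
T_6 = (1/2)·[8 + 2·7 + 2·2 + 2·(-7) + 2·(-20) + 2·(-37) + (-58)] = -80.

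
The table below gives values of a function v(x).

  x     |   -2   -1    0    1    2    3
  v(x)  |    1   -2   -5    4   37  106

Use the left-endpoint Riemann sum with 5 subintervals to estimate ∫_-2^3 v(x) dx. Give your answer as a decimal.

Δx = 1.
Sum = 1·[1 + (-2) + (-5) + 4 + 37] = 35.

35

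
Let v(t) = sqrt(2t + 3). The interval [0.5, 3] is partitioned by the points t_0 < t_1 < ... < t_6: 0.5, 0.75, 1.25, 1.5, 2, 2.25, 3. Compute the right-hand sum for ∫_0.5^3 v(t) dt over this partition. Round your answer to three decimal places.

6.573

Subinterval widths: 0.25, 0.5, 0.25, 0.5, 0.25, 0.75.
Right endpoints: 0.75, 1.25, 1.5, 2, 2.25, 3.
v(0.75) ≈ 2.121, v(1.25) ≈ 2.345, v(1.5) ≈ 2.449, v(2) ≈ 2.646, v(2.25) ≈ 2.739, v(3) ≈ 3.000.
Sum = Σ Δt_i · v(t_i).
Sum ≈ 6.573.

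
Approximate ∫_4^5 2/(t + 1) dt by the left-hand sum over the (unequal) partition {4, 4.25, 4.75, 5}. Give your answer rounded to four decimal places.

0.3774

Subinterval widths: 0.25, 0.5, 0.25.
Left endpoints: 4, 4.25, 4.75.
f(4) = 0.4, f(4.25) = 8/21, f(4.75) = 8/23.
Sum = Σ Δt_i · f(t_i).
Sum ≈ 0.3774.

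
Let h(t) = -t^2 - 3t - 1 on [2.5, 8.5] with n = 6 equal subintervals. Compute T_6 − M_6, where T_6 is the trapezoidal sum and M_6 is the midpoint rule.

-1.5

T_6 = -305.5.
M_6 = -304.
T_6 − M_6 = -1.5.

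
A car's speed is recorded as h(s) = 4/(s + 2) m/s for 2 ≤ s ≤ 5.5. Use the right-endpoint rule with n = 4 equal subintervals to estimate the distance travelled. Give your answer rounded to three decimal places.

2.322

Δs = (5.5 − 2)/4 = 0.875.
Right endpoints: 2.875, 3.75, 4.625, 5.5.
h(2.875) = 32/39, h(3.75) = 16/23, h(4.625) = 32/53, h(5.5) = 8/15.
Sum = Δs · [h(2.875) + h(3.75) + h(4.625) + h(5.5)].
Sum ≈ 2.322.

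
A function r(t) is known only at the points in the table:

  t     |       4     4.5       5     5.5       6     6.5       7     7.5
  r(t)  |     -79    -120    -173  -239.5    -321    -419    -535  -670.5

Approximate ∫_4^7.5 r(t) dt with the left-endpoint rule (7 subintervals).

-943.25

Δt = 0.5.
Sum = 0.5·[(-79) + (-120) + (-173) + (-239.5) + (-321) + (-419) + (-535)] = -943.25.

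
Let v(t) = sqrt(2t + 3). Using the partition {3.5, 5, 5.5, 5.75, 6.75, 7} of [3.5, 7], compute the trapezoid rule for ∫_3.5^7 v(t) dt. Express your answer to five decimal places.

Subinterval widths: 1.5, 0.5, 0.25, 1, 0.25.
v(3.5) ≈ 3.16228, v(5) ≈ 3.60555, v(5.5) ≈ 3.74166, v(5.75) ≈ 3.80789, v(6.75) ≈ 4.06202, v(7) ≈ 4.12311.
On each subinterval the trapezoid contributes (Δt_i/2)·[v(t_{i-1}) + v(t_i)].
Sum ≈ 12.81446.

12.81446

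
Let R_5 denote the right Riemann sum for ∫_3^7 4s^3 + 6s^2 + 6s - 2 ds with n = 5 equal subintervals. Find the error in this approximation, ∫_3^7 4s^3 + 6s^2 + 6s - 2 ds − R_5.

-639.36

Exact integral: ∫_3^7 f(s) ds = 3064.
R_5 = 3703.36.
Error = 3064 − 3703.36 = -639.36.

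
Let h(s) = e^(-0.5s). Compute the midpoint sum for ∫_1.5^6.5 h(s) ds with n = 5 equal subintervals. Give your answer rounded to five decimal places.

0.85822

Δs = (6.5 − 1.5)/5 = 1.
Midpoints: 2, 3, 4, 5, 6.
h(2) ≈ 0.36788, h(3) ≈ 0.22313, h(4) ≈ 0.13534, h(5) ≈ 0.08208, h(6) ≈ 0.04979.
Sum = Δs · [h(2) + h(3) + h(4) + h(5) + h(6)].
Sum ≈ 0.85822.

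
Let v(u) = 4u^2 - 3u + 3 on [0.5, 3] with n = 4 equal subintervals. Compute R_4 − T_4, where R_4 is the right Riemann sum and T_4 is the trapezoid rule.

8.59375

R_4 = 39.453125.
T_4 = 30.859375.
R_4 − T_4 = 8.59375.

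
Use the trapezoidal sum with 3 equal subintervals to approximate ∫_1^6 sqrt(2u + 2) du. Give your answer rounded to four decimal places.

14.7414

Δu = (6 − 1)/3 = 5/3.
f(1) ≈ 2.0000, f(8/3) ≈ 2.7080, f(13/3) ≈ 3.2660, f(6) ≈ 3.7417.
T_3 = (Δu/2)·[f(u_0) + 2f(u_1) + 2f(u_2) + f(u_3)].
Sum ≈ 14.7414.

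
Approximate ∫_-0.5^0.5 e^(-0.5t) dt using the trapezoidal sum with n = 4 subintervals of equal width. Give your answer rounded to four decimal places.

Δt = (0.5 − (-0.5))/4 = 0.25.
f(-0.5) ≈ 1.2840, f(-0.25) ≈ 1.1331, f(0) ≈ 1.0000, f(0.25) ≈ 0.8825, f(0.5) ≈ 0.7788.
T_4 = (Δt/2)·[f(t_0) + 2f(t_1) + 2f(t_2) + 2f(t_3) + f(t_4)].
Sum ≈ 1.0118.

1.0118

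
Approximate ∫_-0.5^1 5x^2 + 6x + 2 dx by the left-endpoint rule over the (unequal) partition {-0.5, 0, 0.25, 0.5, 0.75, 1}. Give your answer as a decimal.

Subinterval widths: 0.5, 0.25, 0.25, 0.25, 0.25.
Left endpoints: -0.5, 0, 0.25, 0.5, 0.75.
f(-0.5) = 0.25, f(0) = 2, f(0.25) = 3.8125, f(0.5) = 6.25, f(0.75) = 9.3125.
Sum = Σ Δx_i · f(x_i).
Sum = 5.46875.

5.46875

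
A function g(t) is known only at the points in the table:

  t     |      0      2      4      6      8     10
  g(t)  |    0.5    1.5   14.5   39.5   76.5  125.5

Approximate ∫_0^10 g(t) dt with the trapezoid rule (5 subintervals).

Δt = 2.
T_5 = (2/2)·[0.5 + 2·1.5 + 2·14.5 + 2·39.5 + 2·76.5 + 125.5] = 390.

390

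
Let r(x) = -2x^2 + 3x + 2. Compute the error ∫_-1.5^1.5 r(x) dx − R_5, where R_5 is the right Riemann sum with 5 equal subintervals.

Exact integral: ∫_-1.5^1.5 r(x) dx = 1.5.
R_5 = 3.84.
Error = 1.5 − 3.84 = -2.34.

-2.34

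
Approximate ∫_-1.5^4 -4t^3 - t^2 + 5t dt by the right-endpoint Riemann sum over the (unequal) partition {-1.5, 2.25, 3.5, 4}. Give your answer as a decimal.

-481.46875

Subinterval widths: 3.75, 1.25, 0.5.
Right endpoints: 2.25, 3.5, 4.
f(2.25) = -39.375, f(3.5) = -166.25, f(4) = -252.
Sum = Σ Δt_i · f(t_i).
Sum = -481.46875.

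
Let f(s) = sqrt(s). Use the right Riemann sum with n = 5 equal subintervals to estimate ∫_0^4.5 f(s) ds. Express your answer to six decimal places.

Δs = (4.5 − 0)/5 = 0.9.
Right endpoints: 0.9, 1.8, 2.7, 3.6, 4.5.
f(0.9) ≈ 0.948683, f(1.8) ≈ 1.341641, f(2.7) ≈ 1.643168, f(3.6) ≈ 1.897367, f(4.5) ≈ 2.121320.
Sum = Δs · [f(0.9) + f(1.8) + f(2.7) + f(3.6) + f(4.5)].
Sum ≈ 7.156961.

7.156961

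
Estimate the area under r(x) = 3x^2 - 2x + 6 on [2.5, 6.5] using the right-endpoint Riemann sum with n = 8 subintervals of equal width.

Δx = (6.5 − 2.5)/8 = 0.5.
Right endpoints: 3, 3.5, 4, 4.5, 5, 5.5, 6, 6.5.
r(3) = 27, r(3.5) = 35.75, r(4) = 46, r(4.5) = 57.75, r(5) = 71, r(5.5) = 85.75, r(6) = 102, r(6.5) = 119.75.
Sum = Δx · [r(3) + r(3.5) + r(4) + ...].
Sum = 272.5.

272.5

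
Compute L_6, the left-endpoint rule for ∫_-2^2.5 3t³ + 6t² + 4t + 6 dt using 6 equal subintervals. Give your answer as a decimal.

Δt = (2.5 − (-2))/6 = 0.75.
Left endpoints: -2, -1.25, -0.5, 0.25, 1, 1.75.
f(-2) = -2, f(-1.25) = 4.515625, f(-0.5) = 5.125, f(0.25) = 7.421875, f(1) = 19, f(1.75) = 47.453125.
Sum = Δt · [f(-2) + f(-1.25) + f(-0.5) + ...].
Sum = 61.13671875.

61.13671875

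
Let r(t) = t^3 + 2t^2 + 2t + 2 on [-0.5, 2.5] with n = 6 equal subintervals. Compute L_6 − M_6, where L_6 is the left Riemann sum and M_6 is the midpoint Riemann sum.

-7.5

L_6 = 24.4375.
M_6 = 31.9375.
L_6 − M_6 = -7.5.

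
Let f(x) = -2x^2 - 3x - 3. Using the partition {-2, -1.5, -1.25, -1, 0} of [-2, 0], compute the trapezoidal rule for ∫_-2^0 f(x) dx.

Subinterval widths: 0.5, 0.25, 0.25, 1.
f(-2) = -5, f(-1.5) = -3, f(-1.25) = -2.375, f(-1) = -2, f(0) = -3.
On each subinterval the trapezoid contributes (Δx_i/2)·[f(x_{i-1}) + f(x_i)].
Sum = -5.71875.

-5.71875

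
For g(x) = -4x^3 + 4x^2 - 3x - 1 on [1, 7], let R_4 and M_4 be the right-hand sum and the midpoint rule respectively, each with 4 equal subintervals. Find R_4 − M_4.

R_4 = -3016.5.
M_4 = -1972.5.
R_4 − M_4 = -1044.

-1044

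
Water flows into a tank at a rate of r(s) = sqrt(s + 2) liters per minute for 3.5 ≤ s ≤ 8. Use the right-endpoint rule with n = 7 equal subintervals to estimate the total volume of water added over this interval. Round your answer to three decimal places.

12.743

Δs = (8 − 3.5)/7 = 9/14.
Right endpoints: 29/7, 67/14, 38/7, 85/14, 47/7, 103/14, 8.
r(29/7) ≈ 2.478, r(67/14) ≈ 2.605, r(38/7) ≈ 2.726, r(85/14) ≈ 2.841, r(47/7) ≈ 2.952, r(103/14) ≈ 3.059, r(8) ≈ 3.162.
Sum = Δs · [r(29/7) + r(67/14) + r(38/7) + ...].
Sum ≈ 12.743.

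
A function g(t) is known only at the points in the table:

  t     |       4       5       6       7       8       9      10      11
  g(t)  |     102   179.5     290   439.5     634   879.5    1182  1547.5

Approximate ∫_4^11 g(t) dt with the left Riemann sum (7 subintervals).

Δt = 1.
Sum = 1·[102 + 179.5 + 290 + 439.5 + 634 + 879.5 + 1182] = 3706.5.

3706.5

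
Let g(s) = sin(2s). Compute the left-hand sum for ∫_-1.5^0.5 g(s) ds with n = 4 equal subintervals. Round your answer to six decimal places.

Δs = (0.5 − (-1.5))/4 = 0.5.
Left endpoints: -1.5, -1, -0.5, 0.
g(-1.5) ≈ -0.141120, g(-1) ≈ -0.909297, g(-0.5) ≈ -0.841471, g(0) ≈ 0.000000.
Sum = Δs · [g(-1.5) + g(-1) + g(-0.5) + g(0)].
Sum ≈ -0.945944.

-0.945944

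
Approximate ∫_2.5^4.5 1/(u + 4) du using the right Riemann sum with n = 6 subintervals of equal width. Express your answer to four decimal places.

Δu = (4.5 − 2.5)/6 = 1/3.
Right endpoints: 17/6, 19/6, 3.5, 23/6, 25/6, 4.5.
f(17/6) = 6/41, f(19/6) = 6/43, f(3.5) = 2/15, f(23/6) = 6/47, f(25/6) = 6/49, f(4.5) = 2/17.
Sum = Δu · [f(17/6) + f(19/6) + f(3.5) + ...].
Sum ≈ 0.2623.

0.2623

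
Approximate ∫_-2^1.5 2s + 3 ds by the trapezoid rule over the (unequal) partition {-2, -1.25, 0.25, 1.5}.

Subinterval widths: 0.75, 1.5, 1.25.
f(-2) = -1, f(-1.25) = 0.5, f(0.25) = 3.5, f(1.5) = 6.
On each subinterval the trapezoid contributes (Δs_i/2)·[f(s_{i-1}) + f(s_i)].
Sum = 8.75.

8.75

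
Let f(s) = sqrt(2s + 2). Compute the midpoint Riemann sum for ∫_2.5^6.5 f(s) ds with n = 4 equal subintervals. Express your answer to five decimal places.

Δs = (6.5 − 2.5)/4 = 1.
Midpoints: 3, 4, 5, 6.
f(3) ≈ 2.82843, f(4) ≈ 3.16228, f(5) ≈ 3.46410, f(6) ≈ 3.74166.
Sum = Δs · [f(3) + f(4) + f(5) + f(6)].
Sum ≈ 13.19646.

13.19646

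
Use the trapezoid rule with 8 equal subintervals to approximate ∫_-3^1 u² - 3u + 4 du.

Δu = (1 − (-3))/8 = 0.5.
f(-3) = 22, f(-2.5) = 17.75, f(-2) = 14, f(-1.5) = 10.75, f(-1) = 8, f(-0.5) = 5.75, f(0) = 4, f(0.5) = 2.75, f(1) = 2.
T_8 = (Δu/2)·[f(u_0) + 2f(u_1) + ... + 2f(u_{7}) + f(u_8)].
Sum = 37.5.

37.5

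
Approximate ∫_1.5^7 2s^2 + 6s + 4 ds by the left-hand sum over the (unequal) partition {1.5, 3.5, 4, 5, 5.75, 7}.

313.53125

Subinterval widths: 2, 0.5, 1, 0.75, 1.25.
Left endpoints: 1.5, 3.5, 4, 5, 5.75.
f(1.5) = 17.5, f(3.5) = 49.5, f(4) = 60, f(5) = 84, f(5.75) = 104.625.
Sum = Σ Δs_i · f(s_i).
Sum = 313.53125.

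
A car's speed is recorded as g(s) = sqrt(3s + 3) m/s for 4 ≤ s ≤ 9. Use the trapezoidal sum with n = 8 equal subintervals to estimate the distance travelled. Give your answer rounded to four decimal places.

23.6012

Δs = (9 − 4)/8 = 0.625.
g(4) ≈ 3.8730, g(4.625) ≈ 4.1079, g(5.25) ≈ 4.3301, g(5.875) ≈ 4.5415, g(6.5) ≈ 4.7434, g(7.125) ≈ 4.9371, g(7.75) ≈ 5.1235, g(8.375) ≈ 5.3033, g(9) ≈ 5.4772.
T_8 = (Δs/2)·[g(s_0) + 2g(s_1) + ... + 2g(s_{7}) + g(s_8)].
Sum ≈ 23.6012.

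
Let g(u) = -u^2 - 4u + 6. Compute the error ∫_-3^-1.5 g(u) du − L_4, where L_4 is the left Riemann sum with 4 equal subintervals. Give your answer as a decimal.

Exact integral: ∫_-3^-1.5 g(u) du = 14.625.
L_4 = 14.44921875.
Error = 14.625 − 14.44921875 = 0.17578125.

0.17578125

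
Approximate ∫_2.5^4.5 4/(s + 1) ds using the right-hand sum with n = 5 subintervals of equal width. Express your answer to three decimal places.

1.727

Δs = (4.5 − 2.5)/5 = 0.4.
Right endpoints: 2.9, 3.3, 3.7, 4.1, 4.5.
f(2.9) = 40/39, f(3.3) = 40/43, f(3.7) = 40/47, f(4.1) = 40/51, f(4.5) = 8/11.
Sum = Δs · [f(2.9) + f(3.3) + f(3.7) + f(4.1) + f(4.5)].
Sum ≈ 1.727.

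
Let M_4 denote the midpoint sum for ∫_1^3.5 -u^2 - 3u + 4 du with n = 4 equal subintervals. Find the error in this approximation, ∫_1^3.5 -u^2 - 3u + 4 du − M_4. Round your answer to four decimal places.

-0.0814

Exact integral: ∫_1^3.5 f(u) du ≈ -20.833333.
M_4 ≈ -20.751953.
Error ≈ -20.833333 − (-20.751953) ≈ -0.0814.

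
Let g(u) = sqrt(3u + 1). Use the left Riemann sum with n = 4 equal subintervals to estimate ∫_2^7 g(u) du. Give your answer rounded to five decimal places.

17.50545

Δu = (7 − 2)/4 = 1.25.
Left endpoints: 2, 3.25, 4.5, 5.75.
g(2) ≈ 2.64575, g(3.25) ≈ 3.27872, g(4.5) ≈ 3.80789, g(5.75) ≈ 4.27200.
Sum = Δu · [g(2) + g(3.25) + g(4.5) + g(5.75)].
Sum ≈ 17.50545.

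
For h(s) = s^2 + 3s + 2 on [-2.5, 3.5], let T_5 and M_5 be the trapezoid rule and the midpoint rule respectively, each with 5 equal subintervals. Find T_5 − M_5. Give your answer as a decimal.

2.16

T_5 = 41.94.
M_5 = 39.78.
T_5 − M_5 = 2.16.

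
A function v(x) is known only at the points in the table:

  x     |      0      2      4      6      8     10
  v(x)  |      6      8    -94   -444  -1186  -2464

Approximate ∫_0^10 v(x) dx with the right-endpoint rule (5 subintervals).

-8360

Δx = 2.
Sum = 2·[8 + (-94) + (-444) + (-1186) + (-2464)] = -8360.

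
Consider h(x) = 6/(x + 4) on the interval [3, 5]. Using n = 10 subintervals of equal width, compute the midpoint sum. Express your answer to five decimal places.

Δx = (5 − 3)/10 = 0.2.
Midpoints: 3.1, 3.3, 3.5, 3.7, 3.9, 4.1, 4.3, 4.5, 4.7, 4.9.
h(3.1) = 60/71, h(3.3) = 60/73, h(3.5) = 0.8, h(3.7) = 60/77, h(3.9) = 60/79, h(4.1) = 20/27, h(4.3) = 60/83, h(4.5) = 12/17, h(4.7) = 20/29, h(4.9) = 60/89.
Sum = Δx · [h(3.1) + h(3.3) + h(3.5) + ...].
Sum ≈ 1.50781.

1.50781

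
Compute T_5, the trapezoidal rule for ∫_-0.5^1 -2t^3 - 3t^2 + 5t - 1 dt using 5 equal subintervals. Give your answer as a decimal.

Δt = (1 − (-0.5))/5 = 0.3.
f(-0.5) = -4, f(-0.2) = -2.104, f(0.1) = -0.532, f(0.4) = 0.392, f(0.7) = 0.344, f(1) = -1.
T_5 = (Δt/2)·[f(t_0) + 2f(t_1) + ... + 2f(t_{4}) + f(t_5)].
Sum = -1.32.

-1.32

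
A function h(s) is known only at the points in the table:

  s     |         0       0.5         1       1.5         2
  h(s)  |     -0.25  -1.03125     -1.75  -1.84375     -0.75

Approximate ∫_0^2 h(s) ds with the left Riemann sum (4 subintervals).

Δs = 0.5.
Sum = 0.5·[(-0.25) + (-1.03125) + (-1.75) + (-1.84375)] = -2.4375.

-2.4375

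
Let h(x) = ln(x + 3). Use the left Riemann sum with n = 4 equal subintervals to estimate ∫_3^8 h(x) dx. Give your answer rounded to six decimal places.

10.237618

Δx = (8 − 3)/4 = 1.25.
Left endpoints: 3, 4.25, 5.5, 6.75.
h(3) ≈ 1.791759, h(4.25) ≈ 1.981001, h(5.5) ≈ 2.140066, h(6.75) ≈ 2.277267.
Sum = Δx · [h(3) + h(4.25) + h(5.5) + h(6.75)].
Sum ≈ 10.237618.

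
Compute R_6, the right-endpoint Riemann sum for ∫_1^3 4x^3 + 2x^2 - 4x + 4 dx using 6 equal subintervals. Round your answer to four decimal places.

108.9630

Δx = (3 − 1)/6 = 1/3.
Right endpoints: 4/3, 5/3, 2, 7/3, 8/3, 3.
f(4/3) = 316/27, f(5/3) = 578/27, f(2) = 36, f(7/3) = 1522/27, f(8/3) = 2252/27, f(3) = 118.
Sum = Δx · [f(4/3) + f(5/3) + f(2) + ...].
Sum ≈ 108.9630.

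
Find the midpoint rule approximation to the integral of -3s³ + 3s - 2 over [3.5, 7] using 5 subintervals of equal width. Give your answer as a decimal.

Δs = (7 − 3.5)/5 = 0.7.
Midpoints: 3.85, 4.55, 5.25, 5.95, 6.65.
f(3.85) = -161.649875, f(4.55) = -270.939125, f(5.25) = -420.359375, f(5.95) = -616.084625, f(6.65) = -864.288875.
Sum = Δs · [f(3.85) + f(4.55) + f(5.25) + f(5.95) + f(6.65)].
Sum = -1633.3253125.

-1633.3253125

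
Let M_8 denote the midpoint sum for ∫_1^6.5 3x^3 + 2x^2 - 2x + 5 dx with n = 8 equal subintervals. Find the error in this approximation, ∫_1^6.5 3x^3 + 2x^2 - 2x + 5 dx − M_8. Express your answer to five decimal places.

Exact integral: ∫_1^6.5 f(x) dx ≈ 1506.7135417.
M_8 ≈ 1498.9688721.
Error ≈ 1506.7135417 − 1498.9688721 ≈ 7.74467.

7.74467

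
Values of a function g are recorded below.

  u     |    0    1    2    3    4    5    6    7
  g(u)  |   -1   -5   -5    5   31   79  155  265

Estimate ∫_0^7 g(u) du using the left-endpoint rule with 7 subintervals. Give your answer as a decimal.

259

Δu = 1.
Sum = 1·[(-1) + (-5) + (-5) + 5 + 31 + 79 + 155] = 259.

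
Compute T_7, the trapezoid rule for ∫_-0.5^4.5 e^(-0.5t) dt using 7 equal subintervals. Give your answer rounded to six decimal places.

Δt = (4.5 − (-0.5))/7 = 5/7.
f(-0.5) ≈ 1.284025, f(3/14) ≈ 0.898397, f(13/14) ≈ 0.628584, f(23/14) ≈ 0.439803, f(33/14) ≈ 0.307718, f(43/14) ≈ 0.215302, f(53/14) ≈ 0.150641, f(4.5) ≈ 0.105399.
T_7 = (Δt/2)·[f(t_0) + 2f(t_1) + ... + 2f(t_{6}) + f(t_7)].
Sum ≈ 2.382255.

2.382255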